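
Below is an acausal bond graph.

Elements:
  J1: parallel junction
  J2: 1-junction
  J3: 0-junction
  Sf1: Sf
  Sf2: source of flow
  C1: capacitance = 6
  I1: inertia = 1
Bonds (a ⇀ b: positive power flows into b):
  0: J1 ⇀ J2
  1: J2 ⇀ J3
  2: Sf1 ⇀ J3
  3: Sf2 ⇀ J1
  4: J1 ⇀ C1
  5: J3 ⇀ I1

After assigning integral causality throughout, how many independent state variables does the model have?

2  (C1, I1 all integral)

bond 2 |Sf1  (Sf1 fixes flow; stroke at Sf1)
bond 3 |Sf2  (source Sf2 imposes f)
bond 4 |J1  (C1 outputs effort q/C1)
bond 0 |J2  (J1 effort already set via bond 4)
bond 1 |J3  (closing 1-jn rule on J2)
bond 5 |I1  (J3 effort already set via bond 1)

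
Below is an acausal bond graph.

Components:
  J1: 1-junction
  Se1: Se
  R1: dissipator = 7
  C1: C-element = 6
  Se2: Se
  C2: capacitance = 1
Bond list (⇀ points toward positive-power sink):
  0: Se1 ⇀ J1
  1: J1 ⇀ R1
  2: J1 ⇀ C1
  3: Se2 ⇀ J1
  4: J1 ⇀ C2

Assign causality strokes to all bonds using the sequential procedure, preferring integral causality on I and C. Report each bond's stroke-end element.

b0 →J1
b1 →R1
b2 →J1
b3 →J1
b4 →J1

b0 stroke→J1  (source Se1 imposes e)
b3 stroke→J1  (source Se2 imposes e)
b2 stroke→J1  (C1 integral (e out))
b4 stroke→J1  (C2: C, integral causality)
b1 stroke→R1  (closing 1-jn rule on J1)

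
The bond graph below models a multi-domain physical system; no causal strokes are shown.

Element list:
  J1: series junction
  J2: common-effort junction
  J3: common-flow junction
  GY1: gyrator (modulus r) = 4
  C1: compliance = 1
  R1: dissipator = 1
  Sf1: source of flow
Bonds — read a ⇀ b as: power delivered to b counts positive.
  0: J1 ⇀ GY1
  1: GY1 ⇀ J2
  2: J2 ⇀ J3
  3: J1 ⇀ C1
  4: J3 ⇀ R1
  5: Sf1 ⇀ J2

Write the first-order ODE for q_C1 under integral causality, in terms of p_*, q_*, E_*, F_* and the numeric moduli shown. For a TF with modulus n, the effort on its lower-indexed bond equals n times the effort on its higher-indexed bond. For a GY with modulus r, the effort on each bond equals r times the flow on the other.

bond 5 |Sf1  (Sf1: flow source, stroke at near end)
bond 3 |J1  (prefer integral on C1)
bond 0 |GY1  (only one flow-in slot at J1)
bond 1 |GY1  (GY1 both-in/both-out from 0)
bond 2 |J2  (J2 needs exactly one e-in)
bond 4 |J3  (J3 flow already set via bond 2)

dq_C1/dt = F_Sf1/4 - q_C1/16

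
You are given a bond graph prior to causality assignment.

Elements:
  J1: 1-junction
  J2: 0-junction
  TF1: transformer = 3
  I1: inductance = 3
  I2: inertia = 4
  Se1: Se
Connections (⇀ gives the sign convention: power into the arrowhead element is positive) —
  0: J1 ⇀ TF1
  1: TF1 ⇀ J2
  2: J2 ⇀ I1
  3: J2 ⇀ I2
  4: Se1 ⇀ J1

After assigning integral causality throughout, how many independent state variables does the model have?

bond 4 stroke→J1  (Se1: effort source, stroke at far end)
bond 0 stroke→TF1  (J1: last free bond brings flow in)
bond 1 stroke→J2  (TF1 one-in-one-out from 0)
bond 2 stroke→I1  (common-e at J2 fixed by 1)
bond 3 stroke→I2  (J2: bond 1 brought effort, rest push out)

2  (I1, I2 all integral)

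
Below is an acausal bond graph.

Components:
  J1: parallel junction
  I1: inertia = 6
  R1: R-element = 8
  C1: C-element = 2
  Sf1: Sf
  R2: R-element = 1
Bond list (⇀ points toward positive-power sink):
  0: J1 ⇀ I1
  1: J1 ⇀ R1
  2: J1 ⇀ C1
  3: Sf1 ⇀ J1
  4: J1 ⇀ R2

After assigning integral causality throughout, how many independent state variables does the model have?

β3 →Sf1  (Sf1: flow source, stroke at near end)
β0 →I1  (prefer integral on I1)
β2 →J1  (C1: C, integral causality)
β1 →R1  (common-e at J1 fixed by 2)
β4 →R2  (0-jn J1 has e-setter on 2)

2  (C1, I1 all integral)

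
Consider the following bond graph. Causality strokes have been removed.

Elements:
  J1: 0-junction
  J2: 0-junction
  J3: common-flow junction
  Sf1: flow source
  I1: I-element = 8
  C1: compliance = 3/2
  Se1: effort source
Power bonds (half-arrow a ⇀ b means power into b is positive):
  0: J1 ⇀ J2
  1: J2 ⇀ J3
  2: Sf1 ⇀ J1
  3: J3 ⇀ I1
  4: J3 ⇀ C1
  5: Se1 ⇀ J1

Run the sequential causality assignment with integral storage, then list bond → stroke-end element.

#0 stroke at J2
#1 stroke at J3
#2 stroke at Sf1
#3 stroke at I1
#4 stroke at J3
#5 stroke at J1

bond 2 stroke at Sf1  (source Sf1 imposes f)
bond 5 stroke at J1  (Se1 (Se) sets effort on bond)
bond 0 stroke at J2  (common-e at J1 fixed by 5)
bond 1 stroke at J3  (common-e at J2 fixed by 0)
bond 3 stroke at I1  (prefer integral on I1)
bond 4 stroke at J3  (1-jn J3 has f-setter on 3)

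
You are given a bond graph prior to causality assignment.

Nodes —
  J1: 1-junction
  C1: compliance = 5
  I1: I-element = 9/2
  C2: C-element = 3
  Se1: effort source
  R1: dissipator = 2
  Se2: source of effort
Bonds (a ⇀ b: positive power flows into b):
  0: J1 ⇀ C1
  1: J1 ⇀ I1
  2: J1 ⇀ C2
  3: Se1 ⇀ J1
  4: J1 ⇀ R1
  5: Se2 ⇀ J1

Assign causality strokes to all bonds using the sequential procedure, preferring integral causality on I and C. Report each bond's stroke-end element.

bond 3 stroke→J1  (Se1 (Se) sets effort on bond)
bond 5 stroke→J1  (Se2 (Se) sets effort on bond)
bond 0 stroke→J1  (C1 outputs effort q/C1)
bond 1 stroke→I1  (I1 outputs flow p/I1)
bond 2 stroke→J1  (common-f at J1 fixed by 1)
bond 4 stroke→J1  (J1: bond 1 brought flow, rest push out)

b0 |J1
b1 |I1
b2 |J1
b3 |J1
b4 |J1
b5 |J1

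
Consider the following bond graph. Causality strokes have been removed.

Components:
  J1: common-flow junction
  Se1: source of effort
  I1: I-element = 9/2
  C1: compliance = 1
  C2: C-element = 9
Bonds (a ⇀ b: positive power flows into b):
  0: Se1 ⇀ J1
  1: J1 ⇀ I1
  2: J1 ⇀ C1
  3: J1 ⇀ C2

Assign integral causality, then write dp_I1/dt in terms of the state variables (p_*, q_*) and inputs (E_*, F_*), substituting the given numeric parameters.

dp_I1/dt = E_Se1 - q_C1 - q_C2/9

β0 →J1  (Se1 (Se) sets effort on bond)
β1 →I1  (I1 outputs flow p/I1)
β2 →J1  (J1 flow already set via bond 1)
β3 →J1  (1-jn J1 has f-setter on 1)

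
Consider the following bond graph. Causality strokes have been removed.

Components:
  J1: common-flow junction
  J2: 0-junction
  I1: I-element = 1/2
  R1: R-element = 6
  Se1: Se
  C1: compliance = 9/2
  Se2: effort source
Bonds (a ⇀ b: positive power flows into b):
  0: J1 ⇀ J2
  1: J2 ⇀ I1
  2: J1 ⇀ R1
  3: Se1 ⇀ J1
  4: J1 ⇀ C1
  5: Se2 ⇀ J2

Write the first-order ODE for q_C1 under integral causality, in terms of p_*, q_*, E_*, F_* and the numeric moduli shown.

dq_C1/dt = E_Se1/6 - E_Se2/6 - q_C1/27

b3 |J1  (Se1 (Se) sets effort on bond)
b5 |J2  (Se2 (Se) sets effort on bond)
b0 |J1  (common-e at J2 fixed by 5)
b1 |I1  (J2: bond 5 brought effort, rest push out)
b4 |J1  (C1: C, integral causality)
b2 |R1  (only one flow-in slot at J1)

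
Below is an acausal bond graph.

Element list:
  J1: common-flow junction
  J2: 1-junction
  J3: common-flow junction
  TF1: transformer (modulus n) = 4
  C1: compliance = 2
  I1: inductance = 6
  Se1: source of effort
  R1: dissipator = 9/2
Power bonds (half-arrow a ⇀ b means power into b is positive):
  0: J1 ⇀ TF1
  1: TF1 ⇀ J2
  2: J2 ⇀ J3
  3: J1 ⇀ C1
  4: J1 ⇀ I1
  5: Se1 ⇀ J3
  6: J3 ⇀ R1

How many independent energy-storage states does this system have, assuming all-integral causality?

2  (C1, I1 all integral)

bond 5 stroke→J3  (Se1 fixes effort; stroke away)
bond 3 stroke→J1  (C1 outputs effort q/C1)
bond 4 stroke→I1  (I1: I, integral causality)
bond 0 stroke→J1  (common-f at J1 fixed by 4)
bond 1 stroke→TF1  (TF TF1: opposite of bond 0)
bond 2 stroke→J2  (common-f at J2 fixed by 1)
bond 6 stroke→J3  (J3 flow already set via bond 2)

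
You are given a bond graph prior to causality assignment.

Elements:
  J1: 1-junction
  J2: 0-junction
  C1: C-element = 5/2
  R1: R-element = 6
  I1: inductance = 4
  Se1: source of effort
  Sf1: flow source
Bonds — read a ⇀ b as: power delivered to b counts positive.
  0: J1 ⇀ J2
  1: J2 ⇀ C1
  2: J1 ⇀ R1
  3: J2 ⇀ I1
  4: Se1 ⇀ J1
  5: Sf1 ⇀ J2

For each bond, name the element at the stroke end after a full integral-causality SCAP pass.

#0 →J1
#1 →J2
#2 →R1
#3 →I1
#4 →J1
#5 →Sf1

bond 4 stroke→J1  (Se1 (Se) sets effort on bond)
bond 5 stroke→Sf1  (Sf1 fixes flow; stroke at Sf1)
bond 1 stroke→J2  (C1 outputs effort q/C1)
bond 0 stroke→J1  (0-jn J2 has e-setter on 1)
bond 3 stroke→I1  (0-jn J2 has e-setter on 1)
bond 2 stroke→R1  (only one flow-in slot at J1)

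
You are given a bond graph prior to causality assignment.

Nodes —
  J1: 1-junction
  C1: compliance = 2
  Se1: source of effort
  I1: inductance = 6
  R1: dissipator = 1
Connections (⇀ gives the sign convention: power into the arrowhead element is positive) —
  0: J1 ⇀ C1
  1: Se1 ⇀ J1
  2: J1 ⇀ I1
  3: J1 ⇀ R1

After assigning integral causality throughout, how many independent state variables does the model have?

2  (C1, I1 all integral)

#1 stroke→J1  (source Se1 imposes e)
#0 stroke→J1  (C1: C, integral causality)
#2 stroke→I1  (I1: I, integral causality)
#3 stroke→J1  (common-f at J1 fixed by 2)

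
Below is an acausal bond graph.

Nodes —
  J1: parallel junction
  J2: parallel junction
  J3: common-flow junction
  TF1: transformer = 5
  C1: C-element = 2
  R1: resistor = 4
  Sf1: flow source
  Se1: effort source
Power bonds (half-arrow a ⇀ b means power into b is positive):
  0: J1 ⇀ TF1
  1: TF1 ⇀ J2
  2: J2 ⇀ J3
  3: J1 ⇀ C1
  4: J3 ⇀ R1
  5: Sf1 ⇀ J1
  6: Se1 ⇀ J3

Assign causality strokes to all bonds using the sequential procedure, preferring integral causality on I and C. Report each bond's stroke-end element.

#5 |Sf1  (Sf1 (Sf) sets flow on bond)
#6 |J3  (Se1 fixes effort; stroke away)
#3 |J1  (C1: C, integral causality)
#0 |TF1  (common-e at J1 fixed by 3)
#1 |J2  (TF1: transformer flips bond 0)
#2 |J3  (common-e at J2 fixed by 1)
#4 |R1  (J3: last free bond brings flow in)

b0 stroke at TF1
b1 stroke at J2
b2 stroke at J3
b3 stroke at J1
b4 stroke at R1
b5 stroke at Sf1
b6 stroke at J3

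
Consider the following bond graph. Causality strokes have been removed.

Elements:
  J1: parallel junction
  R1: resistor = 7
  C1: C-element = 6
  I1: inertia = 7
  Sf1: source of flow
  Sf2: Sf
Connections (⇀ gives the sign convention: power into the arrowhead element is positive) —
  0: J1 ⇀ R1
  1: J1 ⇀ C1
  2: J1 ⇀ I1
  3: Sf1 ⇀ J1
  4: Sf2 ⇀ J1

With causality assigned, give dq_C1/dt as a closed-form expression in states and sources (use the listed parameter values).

b3 stroke→Sf1  (source Sf1 imposes f)
b4 stroke→Sf2  (Sf2 (Sf) sets flow on bond)
b1 stroke→J1  (C1 outputs effort q/C1)
b0 stroke→R1  (J1 effort already set via bond 1)
b2 stroke→I1  (J1 effort already set via bond 1)

dq_C1/dt = F_Sf1 + F_Sf2 - p_I1/7 - q_C1/42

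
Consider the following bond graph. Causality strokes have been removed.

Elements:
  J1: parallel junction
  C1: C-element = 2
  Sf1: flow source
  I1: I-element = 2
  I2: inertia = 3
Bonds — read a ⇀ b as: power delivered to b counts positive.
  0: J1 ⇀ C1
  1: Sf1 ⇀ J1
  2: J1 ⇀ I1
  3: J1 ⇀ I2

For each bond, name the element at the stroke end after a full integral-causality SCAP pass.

bond 1 stroke→Sf1  (Sf1: flow source, stroke at near end)
bond 0 stroke→J1  (C1 outputs effort q/C1)
bond 2 stroke→I1  (0-jn J1 has e-setter on 0)
bond 3 stroke→I2  (0-jn J1 has e-setter on 0)

#0 stroke at J1
#1 stroke at Sf1
#2 stroke at I1
#3 stroke at I2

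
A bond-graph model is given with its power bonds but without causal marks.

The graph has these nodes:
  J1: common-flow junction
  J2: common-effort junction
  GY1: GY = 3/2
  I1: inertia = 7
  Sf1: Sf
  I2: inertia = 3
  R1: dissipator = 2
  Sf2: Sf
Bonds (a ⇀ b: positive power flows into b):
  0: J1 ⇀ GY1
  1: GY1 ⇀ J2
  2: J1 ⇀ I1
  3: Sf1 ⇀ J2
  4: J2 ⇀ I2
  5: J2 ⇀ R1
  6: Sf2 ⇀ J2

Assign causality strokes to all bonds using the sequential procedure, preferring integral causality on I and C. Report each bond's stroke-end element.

#0 stroke at J1
#1 stroke at J2
#2 stroke at I1
#3 stroke at Sf1
#4 stroke at I2
#5 stroke at R1
#6 stroke at Sf2

β3 stroke→Sf1  (source Sf1 imposes f)
β6 stroke→Sf2  (Sf2 (Sf) sets flow on bond)
β2 stroke→I1  (I1 integral (f out))
β0 stroke→J1  (J1: bond 2 brought flow, rest push out)
β1 stroke→J2  (GY1 both-in/both-out from 0)
β4 stroke→I2  (common-e at J2 fixed by 1)
β5 stroke→R1  (common-e at J2 fixed by 1)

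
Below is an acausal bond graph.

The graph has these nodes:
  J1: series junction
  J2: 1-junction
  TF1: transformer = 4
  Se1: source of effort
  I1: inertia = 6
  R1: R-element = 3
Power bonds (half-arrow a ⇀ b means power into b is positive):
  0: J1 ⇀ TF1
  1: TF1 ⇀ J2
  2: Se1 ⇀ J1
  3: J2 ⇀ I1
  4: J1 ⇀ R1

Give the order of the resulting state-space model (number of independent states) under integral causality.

b2 stroke at J1  (source Se1 imposes e)
b3 stroke at I1  (prefer integral on I1)
b1 stroke at J2  (J2: bond 3 brought flow, rest push out)
b0 stroke at TF1  (through TF1, causality passes straight; one stroke at TF1)
b4 stroke at J1  (J1 flow already set via bond 0)

1  (I1 all integral)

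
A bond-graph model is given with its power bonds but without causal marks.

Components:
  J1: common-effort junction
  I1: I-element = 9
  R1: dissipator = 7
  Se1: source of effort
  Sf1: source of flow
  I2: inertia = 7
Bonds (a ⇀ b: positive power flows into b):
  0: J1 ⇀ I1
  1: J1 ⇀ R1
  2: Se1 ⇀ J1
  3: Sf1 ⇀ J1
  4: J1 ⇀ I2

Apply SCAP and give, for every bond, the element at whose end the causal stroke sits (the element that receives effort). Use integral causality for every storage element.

β2 →J1  (source Se1 imposes e)
β3 →Sf1  (Sf1: flow source, stroke at near end)
β0 →I1  (J1: bond 2 brought effort, rest push out)
β1 →R1  (J1: bond 2 brought effort, rest push out)
β4 →I2  (0-jn J1 has e-setter on 2)

β0 |I1
β1 |R1
β2 |J1
β3 |Sf1
β4 |I2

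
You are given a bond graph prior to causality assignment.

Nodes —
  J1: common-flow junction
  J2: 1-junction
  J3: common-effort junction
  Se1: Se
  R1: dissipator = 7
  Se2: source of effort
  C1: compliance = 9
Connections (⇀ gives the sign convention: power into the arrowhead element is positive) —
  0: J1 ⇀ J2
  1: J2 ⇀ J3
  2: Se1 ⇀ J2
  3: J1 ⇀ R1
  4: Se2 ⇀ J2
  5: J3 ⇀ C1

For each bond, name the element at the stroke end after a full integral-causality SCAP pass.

b2 stroke→J2  (Se1: effort source, stroke at far end)
b4 stroke→J2  (Se2: effort source, stroke at far end)
b5 stroke→J3  (C1: C, integral causality)
b1 stroke→J2  (common-e at J3 fixed by 5)
b0 stroke→J1  (J2: last free bond brings flow in)
b3 stroke→R1  (only one flow-in slot at J1)

#0 →J1
#1 →J2
#2 →J2
#3 →R1
#4 →J2
#5 →J3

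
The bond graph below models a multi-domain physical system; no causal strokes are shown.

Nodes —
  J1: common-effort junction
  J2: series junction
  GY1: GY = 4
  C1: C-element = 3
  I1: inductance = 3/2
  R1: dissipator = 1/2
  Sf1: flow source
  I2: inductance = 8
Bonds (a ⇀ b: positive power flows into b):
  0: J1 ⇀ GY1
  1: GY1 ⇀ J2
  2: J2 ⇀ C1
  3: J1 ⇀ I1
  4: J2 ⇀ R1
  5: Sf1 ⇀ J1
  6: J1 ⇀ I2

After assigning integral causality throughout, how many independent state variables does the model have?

#5 →Sf1  (source Sf1 imposes f)
#2 →J2  (C1 outputs effort q/C1)
#3 →I1  (prefer integral on I1)
#6 →I2  (prefer integral on I2)
#0 →J1  (closing 0-jn rule on J1)
#1 →J2  (GY1: gyrator matches bond 0)
#4 →R1  (J2 needs exactly one f-in)

3  (C1, I1, I2 all integral)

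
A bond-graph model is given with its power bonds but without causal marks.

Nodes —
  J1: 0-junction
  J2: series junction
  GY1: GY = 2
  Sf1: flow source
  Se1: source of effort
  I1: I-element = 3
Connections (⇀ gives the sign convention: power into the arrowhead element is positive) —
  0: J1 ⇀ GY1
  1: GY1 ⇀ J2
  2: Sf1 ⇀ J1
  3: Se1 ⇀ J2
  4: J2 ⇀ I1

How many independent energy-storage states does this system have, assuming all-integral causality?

1  (I1 all integral)

#2 stroke→Sf1  (source Sf1 imposes f)
#3 stroke→J2  (Se1: effort source, stroke at far end)
#0 stroke→J1  (closing 0-jn rule on J1)
#1 stroke→J2  (through GY1, causality inverts; strokes same side of GY1)
#4 stroke→I1  (closing 1-jn rule on J2)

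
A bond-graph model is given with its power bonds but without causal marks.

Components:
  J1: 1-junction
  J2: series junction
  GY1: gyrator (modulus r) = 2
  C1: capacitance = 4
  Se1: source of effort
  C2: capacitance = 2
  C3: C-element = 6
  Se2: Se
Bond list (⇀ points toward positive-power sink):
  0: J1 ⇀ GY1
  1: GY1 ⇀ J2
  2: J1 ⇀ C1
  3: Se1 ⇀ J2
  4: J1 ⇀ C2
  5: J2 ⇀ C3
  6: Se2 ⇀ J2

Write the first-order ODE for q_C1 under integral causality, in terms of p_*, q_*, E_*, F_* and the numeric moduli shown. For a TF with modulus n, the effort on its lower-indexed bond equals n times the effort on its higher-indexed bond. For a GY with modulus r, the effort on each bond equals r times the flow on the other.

b3 stroke at J2  (source Se1 imposes e)
b6 stroke at J2  (Se2 fixes effort; stroke away)
b2 stroke at J1  (C1 integral (e out))
b4 stroke at J1  (C2 outputs effort q/C2)
b0 stroke at GY1  (closing 1-jn rule on J1)
b1 stroke at GY1  (GY1: gyrator matches bond 0)
b5 stroke at J2  (1-jn J2 has f-setter on 1)

dq_C1/dt = -E_Se1/2 - E_Se2/2 + q_C3/12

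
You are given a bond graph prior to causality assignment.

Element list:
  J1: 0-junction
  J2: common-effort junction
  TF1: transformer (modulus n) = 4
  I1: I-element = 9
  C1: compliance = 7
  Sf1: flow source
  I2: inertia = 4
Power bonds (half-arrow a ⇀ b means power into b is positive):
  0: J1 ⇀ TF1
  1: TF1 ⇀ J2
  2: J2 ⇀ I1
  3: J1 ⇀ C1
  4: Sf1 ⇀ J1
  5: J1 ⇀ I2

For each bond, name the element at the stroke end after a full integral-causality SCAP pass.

β0 stroke→TF1
β1 stroke→J2
β2 stroke→I1
β3 stroke→J1
β4 stroke→Sf1
β5 stroke→I2

b4 stroke at Sf1  (Sf1: flow source, stroke at near end)
b2 stroke at I1  (prefer integral on I1)
b1 stroke at J2  (only one effort-in slot at J2)
b0 stroke at TF1  (through TF1, causality passes straight; one stroke at TF1)
b3 stroke at J1  (prefer integral on C1)
b5 stroke at I2  (common-e at J1 fixed by 3)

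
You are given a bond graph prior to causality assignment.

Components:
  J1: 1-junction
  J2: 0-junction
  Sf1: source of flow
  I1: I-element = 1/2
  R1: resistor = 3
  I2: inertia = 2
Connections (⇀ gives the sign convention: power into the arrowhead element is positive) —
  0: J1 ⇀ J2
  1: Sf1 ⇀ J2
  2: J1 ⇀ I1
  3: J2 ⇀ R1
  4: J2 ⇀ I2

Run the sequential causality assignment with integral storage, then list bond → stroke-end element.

#0 stroke→J1
#1 stroke→Sf1
#2 stroke→I1
#3 stroke→J2
#4 stroke→I2

bond 1 stroke→Sf1  (Sf1 (Sf) sets flow on bond)
bond 2 stroke→I1  (I1: I, integral causality)
bond 0 stroke→J1  (common-f at J1 fixed by 2)
bond 4 stroke→I2  (I2 outputs flow p/I2)
bond 3 stroke→J2  (only one effort-in slot at J2)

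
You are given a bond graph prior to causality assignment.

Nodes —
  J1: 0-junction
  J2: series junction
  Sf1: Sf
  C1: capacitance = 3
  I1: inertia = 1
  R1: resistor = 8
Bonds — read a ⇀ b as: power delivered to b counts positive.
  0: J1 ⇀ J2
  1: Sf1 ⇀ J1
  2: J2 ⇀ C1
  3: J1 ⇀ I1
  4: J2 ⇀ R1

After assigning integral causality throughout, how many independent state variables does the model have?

2  (C1, I1 all integral)

β1 stroke→Sf1  (source Sf1 imposes f)
β2 stroke→J2  (C1 integral (e out))
β3 stroke→I1  (I1 outputs flow p/I1)
β0 stroke→J1  (only one effort-in slot at J1)
β4 stroke→J2  (1-jn J2 has f-setter on 0)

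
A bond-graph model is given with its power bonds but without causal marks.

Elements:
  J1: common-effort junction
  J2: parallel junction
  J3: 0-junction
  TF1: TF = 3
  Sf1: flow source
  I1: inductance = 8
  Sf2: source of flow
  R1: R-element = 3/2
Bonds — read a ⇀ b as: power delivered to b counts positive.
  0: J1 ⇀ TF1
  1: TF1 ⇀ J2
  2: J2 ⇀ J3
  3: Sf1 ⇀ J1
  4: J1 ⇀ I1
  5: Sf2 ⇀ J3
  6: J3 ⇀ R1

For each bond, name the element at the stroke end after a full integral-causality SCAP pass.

β0 |J1
β1 |TF1
β2 |J2
β3 |Sf1
β4 |I1
β5 |Sf2
β6 |J3

b3 stroke→Sf1  (Sf1 (Sf) sets flow on bond)
b5 stroke→Sf2  (Sf2 (Sf) sets flow on bond)
b4 stroke→I1  (I1: I, integral causality)
b0 stroke→J1  (J1 needs exactly one e-in)
b1 stroke→TF1  (TF1: transformer flips bond 0)
b2 stroke→J2  (J2: last free bond brings effort in)
b6 stroke→J3  (J3 needs exactly one e-in)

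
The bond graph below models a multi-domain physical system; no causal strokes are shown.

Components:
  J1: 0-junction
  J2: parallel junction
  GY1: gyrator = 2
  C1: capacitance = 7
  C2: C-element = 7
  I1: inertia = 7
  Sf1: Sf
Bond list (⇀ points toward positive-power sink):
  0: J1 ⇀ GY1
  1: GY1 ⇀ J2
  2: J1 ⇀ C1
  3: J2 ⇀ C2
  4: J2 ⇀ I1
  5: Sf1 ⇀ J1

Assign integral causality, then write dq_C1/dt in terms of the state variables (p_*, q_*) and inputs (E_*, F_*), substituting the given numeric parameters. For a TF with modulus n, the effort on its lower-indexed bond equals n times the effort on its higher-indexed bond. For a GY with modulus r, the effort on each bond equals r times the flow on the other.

dq_C1/dt = F_Sf1 - q_C2/14

bond 5 stroke at Sf1  (Sf1: flow source, stroke at near end)
bond 2 stroke at J1  (C1: C, integral causality)
bond 0 stroke at GY1  (J1 effort already set via bond 2)
bond 1 stroke at GY1  (GY GY1: same side as bond 0)
bond 3 stroke at J2  (C2 integral (e out))
bond 4 stroke at I1  (J2 effort already set via bond 3)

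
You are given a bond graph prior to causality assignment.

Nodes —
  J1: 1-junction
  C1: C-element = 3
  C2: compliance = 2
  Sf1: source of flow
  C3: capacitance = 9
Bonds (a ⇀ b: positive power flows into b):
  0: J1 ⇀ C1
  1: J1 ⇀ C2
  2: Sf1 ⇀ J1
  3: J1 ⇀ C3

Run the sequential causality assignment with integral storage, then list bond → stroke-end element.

b0 stroke at J1
b1 stroke at J1
b2 stroke at Sf1
b3 stroke at J1

b2 stroke at Sf1  (Sf1 fixes flow; stroke at Sf1)
b0 stroke at J1  (J1 flow already set via bond 2)
b1 stroke at J1  (common-f at J1 fixed by 2)
b3 stroke at J1  (J1 flow already set via bond 2)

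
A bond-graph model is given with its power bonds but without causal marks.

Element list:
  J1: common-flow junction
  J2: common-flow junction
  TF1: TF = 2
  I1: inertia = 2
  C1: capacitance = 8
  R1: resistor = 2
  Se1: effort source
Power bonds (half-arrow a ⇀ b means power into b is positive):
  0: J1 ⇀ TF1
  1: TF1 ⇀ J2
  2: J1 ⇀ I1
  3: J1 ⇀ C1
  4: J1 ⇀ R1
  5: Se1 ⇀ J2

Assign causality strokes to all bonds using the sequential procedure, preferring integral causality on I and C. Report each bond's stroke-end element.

b0 →J1
b1 →TF1
b2 →I1
b3 →J1
b4 →J1
b5 →J2

β5 →J2  (Se1 fixes effort; stroke away)
β1 →TF1  (J2: last free bond brings flow in)
β0 →J1  (TF1: transformer flips bond 1)
β2 →I1  (prefer integral on I1)
β3 →J1  (common-f at J1 fixed by 2)
β4 →J1  (J1 flow already set via bond 2)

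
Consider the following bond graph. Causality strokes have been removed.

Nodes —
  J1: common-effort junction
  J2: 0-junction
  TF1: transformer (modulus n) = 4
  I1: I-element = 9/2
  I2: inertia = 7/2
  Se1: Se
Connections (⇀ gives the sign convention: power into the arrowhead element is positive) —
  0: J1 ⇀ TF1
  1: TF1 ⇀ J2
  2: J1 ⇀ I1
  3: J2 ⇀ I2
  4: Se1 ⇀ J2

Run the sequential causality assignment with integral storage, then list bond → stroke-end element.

β4 |J2  (source Se1 imposes e)
β1 |TF1  (0-jn J2 has e-setter on 4)
β3 |I2  (0-jn J2 has e-setter on 4)
β0 |J1  (TF1 one-in-one-out from 1)
β2 |I1  (J1: bond 0 brought effort, rest push out)

b0 →J1
b1 →TF1
b2 →I1
b3 →I2
b4 →J2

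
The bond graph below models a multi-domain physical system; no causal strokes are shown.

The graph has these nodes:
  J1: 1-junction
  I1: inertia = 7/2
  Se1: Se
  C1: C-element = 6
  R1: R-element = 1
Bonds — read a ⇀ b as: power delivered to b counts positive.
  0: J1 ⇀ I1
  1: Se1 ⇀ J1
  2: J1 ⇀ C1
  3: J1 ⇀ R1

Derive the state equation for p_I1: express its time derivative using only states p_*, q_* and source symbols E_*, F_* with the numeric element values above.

dp_I1/dt = E_Se1 - 2*p_I1/7 - q_C1/6

bond 1 →J1  (Se1 fixes effort; stroke away)
bond 0 →I1  (I1 outputs flow p/I1)
bond 2 →J1  (1-jn J1 has f-setter on 0)
bond 3 →J1  (common-f at J1 fixed by 0)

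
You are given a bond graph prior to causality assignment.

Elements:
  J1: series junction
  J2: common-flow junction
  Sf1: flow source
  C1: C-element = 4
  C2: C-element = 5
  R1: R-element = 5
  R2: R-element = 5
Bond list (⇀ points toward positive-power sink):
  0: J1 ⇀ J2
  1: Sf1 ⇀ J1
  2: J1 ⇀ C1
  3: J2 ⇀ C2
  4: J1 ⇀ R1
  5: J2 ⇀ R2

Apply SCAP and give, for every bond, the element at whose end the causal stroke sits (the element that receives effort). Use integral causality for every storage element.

bond 0 stroke→J1
bond 1 stroke→Sf1
bond 2 stroke→J1
bond 3 stroke→J2
bond 4 stroke→J1
bond 5 stroke→J2

b1 stroke→Sf1  (Sf1: flow source, stroke at near end)
b0 stroke→J1  (J1 flow already set via bond 1)
b2 stroke→J1  (J1: bond 1 brought flow, rest push out)
b4 stroke→J1  (J1: bond 1 brought flow, rest push out)
b3 stroke→J2  (1-jn J2 has f-setter on 0)
b5 stroke→J2  (J2: bond 0 brought flow, rest push out)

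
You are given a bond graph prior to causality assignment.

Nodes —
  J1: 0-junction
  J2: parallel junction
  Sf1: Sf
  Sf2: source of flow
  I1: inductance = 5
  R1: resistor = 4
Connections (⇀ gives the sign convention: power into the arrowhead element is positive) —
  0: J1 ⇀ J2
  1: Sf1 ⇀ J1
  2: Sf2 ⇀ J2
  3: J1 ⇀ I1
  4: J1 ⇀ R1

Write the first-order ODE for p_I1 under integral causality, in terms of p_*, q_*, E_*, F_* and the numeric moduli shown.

dp_I1/dt = 4*F_Sf1 + 4*F_Sf2 - 4*p_I1/5

#1 →Sf1  (Sf1: flow source, stroke at near end)
#2 →Sf2  (source Sf2 imposes f)
#0 →J2  (J2: last free bond brings effort in)
#3 →I1  (I1 integral (f out))
#4 →J1  (J1 needs exactly one e-in)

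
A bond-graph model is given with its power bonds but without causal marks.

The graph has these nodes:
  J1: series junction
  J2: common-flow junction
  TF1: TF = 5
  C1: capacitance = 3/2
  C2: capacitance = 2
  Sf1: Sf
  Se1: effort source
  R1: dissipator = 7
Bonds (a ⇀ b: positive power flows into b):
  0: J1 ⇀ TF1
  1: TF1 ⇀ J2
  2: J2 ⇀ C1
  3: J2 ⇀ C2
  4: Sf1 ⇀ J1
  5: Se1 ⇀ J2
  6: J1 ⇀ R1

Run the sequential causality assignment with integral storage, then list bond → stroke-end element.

b4 stroke→Sf1  (Sf1 fixes flow; stroke at Sf1)
b5 stroke→J2  (Se1 (Se) sets effort on bond)
b0 stroke→J1  (J1: bond 4 brought flow, rest push out)
b6 stroke→J1  (J1: bond 4 brought flow, rest push out)
b1 stroke→TF1  (TF1 one-in-one-out from 0)
b2 stroke→J2  (J2 flow already set via bond 1)
b3 stroke→J2  (common-f at J2 fixed by 1)

b0 stroke at J1
b1 stroke at TF1
b2 stroke at J2
b3 stroke at J2
b4 stroke at Sf1
b5 stroke at J2
b6 stroke at J1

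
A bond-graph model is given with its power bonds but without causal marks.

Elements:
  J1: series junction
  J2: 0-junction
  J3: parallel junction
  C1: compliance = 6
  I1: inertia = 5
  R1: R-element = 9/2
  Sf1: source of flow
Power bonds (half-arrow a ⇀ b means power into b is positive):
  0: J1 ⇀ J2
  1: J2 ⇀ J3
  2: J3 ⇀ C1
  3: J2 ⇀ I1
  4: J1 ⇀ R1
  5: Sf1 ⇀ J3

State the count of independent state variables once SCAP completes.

b5 stroke→Sf1  (Sf1: flow source, stroke at near end)
b2 stroke→J3  (C1 integral (e out))
b1 stroke→J2  (J3: bond 2 brought effort, rest push out)
b0 stroke→J1  (0-jn J2 has e-setter on 1)
b3 stroke→I1  (J2: bond 1 brought effort, rest push out)
b4 stroke→R1  (only one flow-in slot at J1)

2  (C1, I1 all integral)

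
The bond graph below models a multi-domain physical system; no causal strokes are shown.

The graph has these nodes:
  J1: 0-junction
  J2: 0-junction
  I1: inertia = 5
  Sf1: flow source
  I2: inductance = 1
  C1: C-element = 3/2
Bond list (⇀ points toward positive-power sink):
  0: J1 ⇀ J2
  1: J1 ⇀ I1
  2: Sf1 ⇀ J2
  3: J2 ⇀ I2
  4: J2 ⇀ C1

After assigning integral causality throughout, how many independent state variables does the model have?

#2 →Sf1  (Sf1 fixes flow; stroke at Sf1)
#1 →I1  (I1 integral (f out))
#0 →J1  (J1 needs exactly one e-in)
#3 →I2  (I2: I, integral causality)
#4 →J2  (only one effort-in slot at J2)

3  (C1, I1, I2 all integral)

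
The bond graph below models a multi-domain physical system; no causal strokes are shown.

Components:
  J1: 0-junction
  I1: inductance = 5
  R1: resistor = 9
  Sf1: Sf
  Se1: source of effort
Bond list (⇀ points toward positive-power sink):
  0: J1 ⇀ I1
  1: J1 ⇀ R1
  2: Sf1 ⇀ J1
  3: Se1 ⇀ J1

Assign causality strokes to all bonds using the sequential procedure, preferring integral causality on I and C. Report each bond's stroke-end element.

bond 2 stroke→Sf1  (Sf1 (Sf) sets flow on bond)
bond 3 stroke→J1  (Se1 (Se) sets effort on bond)
bond 0 stroke→I1  (J1 effort already set via bond 3)
bond 1 stroke→R1  (J1 effort already set via bond 3)

b0 stroke→I1
b1 stroke→R1
b2 stroke→Sf1
b3 stroke→J1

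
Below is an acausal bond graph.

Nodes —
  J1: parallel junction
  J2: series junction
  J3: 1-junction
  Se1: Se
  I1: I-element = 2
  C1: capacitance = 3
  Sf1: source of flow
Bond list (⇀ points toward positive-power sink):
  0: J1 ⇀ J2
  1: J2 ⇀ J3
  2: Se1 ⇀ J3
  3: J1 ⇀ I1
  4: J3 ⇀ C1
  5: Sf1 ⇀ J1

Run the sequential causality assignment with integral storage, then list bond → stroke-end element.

#0 stroke at J1
#1 stroke at J2
#2 stroke at J3
#3 stroke at I1
#4 stroke at J3
#5 stroke at Sf1

β2 |J3  (Se1 fixes effort; stroke away)
β5 |Sf1  (Sf1: flow source, stroke at near end)
β3 |I1  (I1 outputs flow p/I1)
β0 |J1  (closing 0-jn rule on J1)
β1 |J2  (J2: bond 0 brought flow, rest push out)
β4 |J3  (J3: bond 1 brought flow, rest push out)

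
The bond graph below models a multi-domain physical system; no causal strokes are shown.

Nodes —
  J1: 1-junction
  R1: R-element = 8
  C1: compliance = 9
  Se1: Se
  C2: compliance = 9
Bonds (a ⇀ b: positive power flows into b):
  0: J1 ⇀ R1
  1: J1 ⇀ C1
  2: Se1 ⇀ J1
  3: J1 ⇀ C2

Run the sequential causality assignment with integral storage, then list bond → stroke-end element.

bond 0 stroke→R1
bond 1 stroke→J1
bond 2 stroke→J1
bond 3 stroke→J1

#2 |J1  (Se1 fixes effort; stroke away)
#1 |J1  (C1: C, integral causality)
#3 |J1  (C2 integral (e out))
#0 |R1  (J1: last free bond brings flow in)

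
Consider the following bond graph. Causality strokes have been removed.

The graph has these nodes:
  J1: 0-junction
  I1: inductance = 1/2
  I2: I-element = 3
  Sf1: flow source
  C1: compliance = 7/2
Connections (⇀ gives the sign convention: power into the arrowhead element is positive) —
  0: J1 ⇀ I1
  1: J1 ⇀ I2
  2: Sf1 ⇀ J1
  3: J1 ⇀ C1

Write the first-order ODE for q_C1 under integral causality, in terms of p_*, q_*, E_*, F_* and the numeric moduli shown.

dq_C1/dt = F_Sf1 - 2*p_I1 - p_I2/3

b2 →Sf1  (Sf1 fixes flow; stroke at Sf1)
b0 →I1  (I1 outputs flow p/I1)
b1 →I2  (I2 integral (f out))
b3 →J1  (J1: last free bond brings effort in)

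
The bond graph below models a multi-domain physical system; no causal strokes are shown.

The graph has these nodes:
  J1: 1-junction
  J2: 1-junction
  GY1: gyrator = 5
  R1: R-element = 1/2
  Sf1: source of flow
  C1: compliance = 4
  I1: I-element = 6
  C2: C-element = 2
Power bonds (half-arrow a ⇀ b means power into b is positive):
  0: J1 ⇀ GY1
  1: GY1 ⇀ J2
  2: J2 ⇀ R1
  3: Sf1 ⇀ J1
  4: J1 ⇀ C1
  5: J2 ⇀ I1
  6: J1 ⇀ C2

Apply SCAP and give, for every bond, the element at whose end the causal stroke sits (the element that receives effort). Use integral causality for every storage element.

bond 3 stroke at Sf1  (source Sf1 imposes f)
bond 0 stroke at J1  (J1 flow already set via bond 3)
bond 4 stroke at J1  (common-f at J1 fixed by 3)
bond 6 stroke at J1  (J1 flow already set via bond 3)
bond 1 stroke at J2  (GY1 both-in/both-out from 0)
bond 5 stroke at I1  (I1: I, integral causality)
bond 2 stroke at J2  (J2 flow already set via bond 5)

b0 |J1
b1 |J2
b2 |J2
b3 |Sf1
b4 |J1
b5 |I1
b6 |J1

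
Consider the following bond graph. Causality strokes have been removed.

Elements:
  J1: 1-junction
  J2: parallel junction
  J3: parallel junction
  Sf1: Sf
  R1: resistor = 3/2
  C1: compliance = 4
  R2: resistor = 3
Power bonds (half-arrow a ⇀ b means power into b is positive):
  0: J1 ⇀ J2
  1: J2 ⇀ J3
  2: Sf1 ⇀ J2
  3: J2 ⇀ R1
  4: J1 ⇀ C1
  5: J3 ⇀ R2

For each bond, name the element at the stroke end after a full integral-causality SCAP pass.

#0 stroke at J2
#1 stroke at J3
#2 stroke at Sf1
#3 stroke at R1
#4 stroke at J1
#5 stroke at R2

bond 2 →Sf1  (Sf1: flow source, stroke at near end)
bond 4 →J1  (C1 outputs effort q/C1)
bond 0 →J2  (J1: last free bond brings flow in)
bond 1 →J3  (J2: bond 0 brought effort, rest push out)
bond 3 →R1  (J2 effort already set via bond 0)
bond 5 →R2  (0-jn J3 has e-setter on 1)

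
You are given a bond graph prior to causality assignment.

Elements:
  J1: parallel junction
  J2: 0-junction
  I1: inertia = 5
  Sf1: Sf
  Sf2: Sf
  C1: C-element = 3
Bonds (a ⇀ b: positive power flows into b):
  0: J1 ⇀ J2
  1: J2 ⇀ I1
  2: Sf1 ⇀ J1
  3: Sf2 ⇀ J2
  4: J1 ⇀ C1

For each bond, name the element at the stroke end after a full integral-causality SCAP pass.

b0 stroke→J2
b1 stroke→I1
b2 stroke→Sf1
b3 stroke→Sf2
b4 stroke→J1

β2 stroke at Sf1  (Sf1 (Sf) sets flow on bond)
β3 stroke at Sf2  (Sf2 fixes flow; stroke at Sf2)
β1 stroke at I1  (I1 integral (f out))
β0 stroke at J2  (closing 0-jn rule on J2)
β4 stroke at J1  (J1: last free bond brings effort in)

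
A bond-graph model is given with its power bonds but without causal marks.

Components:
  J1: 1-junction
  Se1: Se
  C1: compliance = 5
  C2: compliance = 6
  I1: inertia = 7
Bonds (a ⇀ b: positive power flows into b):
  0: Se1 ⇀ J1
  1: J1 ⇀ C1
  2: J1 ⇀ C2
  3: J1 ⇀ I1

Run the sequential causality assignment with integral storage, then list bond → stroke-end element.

#0 stroke→J1  (Se1: effort source, stroke at far end)
#1 stroke→J1  (C1 outputs effort q/C1)
#2 stroke→J1  (C2: C, integral causality)
#3 stroke→I1  (closing 1-jn rule on J1)

b0 stroke→J1
b1 stroke→J1
b2 stroke→J1
b3 stroke→I1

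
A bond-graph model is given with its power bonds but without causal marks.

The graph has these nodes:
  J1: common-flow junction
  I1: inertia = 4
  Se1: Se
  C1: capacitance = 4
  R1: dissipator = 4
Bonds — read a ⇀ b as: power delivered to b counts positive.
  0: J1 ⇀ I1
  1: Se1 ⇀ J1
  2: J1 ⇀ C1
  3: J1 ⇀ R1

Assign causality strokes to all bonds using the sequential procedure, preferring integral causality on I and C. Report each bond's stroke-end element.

b0 →I1
b1 →J1
b2 →J1
b3 →J1

#1 →J1  (source Se1 imposes e)
#0 →I1  (I1: I, integral causality)
#2 →J1  (J1 flow already set via bond 0)
#3 →J1  (1-jn J1 has f-setter on 0)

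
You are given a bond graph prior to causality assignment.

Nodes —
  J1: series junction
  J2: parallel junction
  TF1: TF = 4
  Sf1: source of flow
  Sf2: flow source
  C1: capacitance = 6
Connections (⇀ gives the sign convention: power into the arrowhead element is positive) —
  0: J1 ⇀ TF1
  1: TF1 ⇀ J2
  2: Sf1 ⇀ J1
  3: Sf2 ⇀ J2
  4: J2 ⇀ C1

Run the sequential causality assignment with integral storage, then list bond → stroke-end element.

bond 2 →Sf1  (Sf1 (Sf) sets flow on bond)
bond 3 →Sf2  (Sf2 fixes flow; stroke at Sf2)
bond 0 →J1  (J1 flow already set via bond 2)
bond 1 →TF1  (TF1 one-in-one-out from 0)
bond 4 →J2  (only one effort-in slot at J2)

b0 |J1
b1 |TF1
b2 |Sf1
b3 |Sf2
b4 |J2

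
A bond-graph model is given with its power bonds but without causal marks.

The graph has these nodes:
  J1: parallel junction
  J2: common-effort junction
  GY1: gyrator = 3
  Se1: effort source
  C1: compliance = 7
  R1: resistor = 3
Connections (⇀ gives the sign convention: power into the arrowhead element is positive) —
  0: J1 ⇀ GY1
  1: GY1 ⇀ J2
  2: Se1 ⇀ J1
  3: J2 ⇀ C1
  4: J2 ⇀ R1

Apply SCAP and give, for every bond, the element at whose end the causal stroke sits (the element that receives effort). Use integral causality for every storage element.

bond 2 stroke→J1  (Se1: effort source, stroke at far end)
bond 0 stroke→GY1  (J1 effort already set via bond 2)
bond 1 stroke→GY1  (through GY1, causality inverts; strokes same side of GY1)
bond 3 stroke→J2  (C1 integral (e out))
bond 4 stroke→R1  (J2 effort already set via bond 3)

bond 0 stroke at GY1
bond 1 stroke at GY1
bond 2 stroke at J1
bond 3 stroke at J2
bond 4 stroke at R1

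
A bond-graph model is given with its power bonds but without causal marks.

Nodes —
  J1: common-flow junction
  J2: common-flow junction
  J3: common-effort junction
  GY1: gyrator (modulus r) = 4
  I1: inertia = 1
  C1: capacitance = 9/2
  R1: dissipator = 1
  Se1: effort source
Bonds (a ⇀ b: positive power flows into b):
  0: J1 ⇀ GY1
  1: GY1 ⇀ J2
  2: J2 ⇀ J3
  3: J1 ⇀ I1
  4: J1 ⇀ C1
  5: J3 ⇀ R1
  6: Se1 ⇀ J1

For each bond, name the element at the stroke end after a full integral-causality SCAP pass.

bond 6 →J1  (Se1: effort source, stroke at far end)
bond 3 →I1  (I1 outputs flow p/I1)
bond 0 →J1  (J1: bond 3 brought flow, rest push out)
bond 4 →J1  (J1 flow already set via bond 3)
bond 1 →J2  (GY1: gyrator matches bond 0)
bond 2 →J3  (J2: last free bond brings flow in)
bond 5 →R1  (common-e at J3 fixed by 2)

bond 0 →J1
bond 1 →J2
bond 2 →J3
bond 3 →I1
bond 4 →J1
bond 5 →R1
bond 6 →J1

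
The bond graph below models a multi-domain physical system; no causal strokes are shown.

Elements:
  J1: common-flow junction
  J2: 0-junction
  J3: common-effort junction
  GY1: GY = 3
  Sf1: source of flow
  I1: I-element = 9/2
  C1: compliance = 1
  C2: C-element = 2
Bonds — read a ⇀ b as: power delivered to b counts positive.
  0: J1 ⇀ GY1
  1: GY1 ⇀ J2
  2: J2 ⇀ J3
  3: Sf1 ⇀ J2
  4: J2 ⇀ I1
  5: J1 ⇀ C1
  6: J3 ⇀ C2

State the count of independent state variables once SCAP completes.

3  (C1, C2, I1 all integral)

β3 stroke at Sf1  (Sf1 (Sf) sets flow on bond)
β4 stroke at I1  (I1 integral (f out))
β5 stroke at J1  (prefer integral on C1)
β0 stroke at GY1  (closing 1-jn rule on J1)
β1 stroke at GY1  (through GY1, causality inverts; strokes same side of GY1)
β2 stroke at J2  (only one effort-in slot at J2)
β6 stroke at J3  (J3 needs exactly one e-in)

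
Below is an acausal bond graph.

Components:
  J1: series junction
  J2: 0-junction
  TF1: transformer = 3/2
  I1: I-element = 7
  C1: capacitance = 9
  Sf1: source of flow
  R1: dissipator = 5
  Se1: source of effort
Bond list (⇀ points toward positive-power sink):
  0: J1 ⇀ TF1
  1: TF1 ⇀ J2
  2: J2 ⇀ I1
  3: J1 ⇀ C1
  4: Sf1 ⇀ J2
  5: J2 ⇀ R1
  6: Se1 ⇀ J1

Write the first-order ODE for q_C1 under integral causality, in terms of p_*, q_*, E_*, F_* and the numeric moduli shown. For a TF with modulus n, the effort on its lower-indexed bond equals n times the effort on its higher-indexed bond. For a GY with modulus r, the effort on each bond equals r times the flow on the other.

bond 4 →Sf1  (Sf1: flow source, stroke at near end)
bond 6 →J1  (Se1 (Se) sets effort on bond)
bond 2 →I1  (I1: I, integral causality)
bond 3 →J1  (C1: C, integral causality)
bond 0 →TF1  (J1: last free bond brings flow in)
bond 1 →J2  (TF1: transformer flips bond 0)
bond 5 →R1  (common-e at J2 fixed by 1)

dq_C1/dt = 4*E_Se1/45 - 2*F_Sf1/3 + 2*p_I1/21 - 4*q_C1/405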